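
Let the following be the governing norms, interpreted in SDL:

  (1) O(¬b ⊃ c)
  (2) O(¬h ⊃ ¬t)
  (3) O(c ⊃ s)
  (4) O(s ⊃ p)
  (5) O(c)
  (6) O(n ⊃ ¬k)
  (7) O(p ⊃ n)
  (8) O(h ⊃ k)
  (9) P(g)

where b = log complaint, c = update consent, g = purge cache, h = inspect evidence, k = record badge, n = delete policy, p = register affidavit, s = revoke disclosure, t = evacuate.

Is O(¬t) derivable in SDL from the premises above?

Yes

Premise 5 states O(c) outright.
From O(c) and premise 3, O(c ⊃ s), we obtain O(s).
Premise 4 is O(s ⊃ p); since O(s), deontic closure gives O(p).
Premise 7 is O(p ⊃ n); since O(p), deontic closure gives O(n).
Applying K to premise 6 (O(n ⊃ ¬k)) and O(n) yields O(¬k).
Premise 8 is O(h ⊃ k); contrapositively O(¬k ⊃ ¬h). Since O(¬k) holds, K gives O(¬h).
From O(¬h) and premise 2, O(¬h ⊃ ¬t), we obtain O(¬t).
Premises 1, 9 do not contribute to this derivation.
So O(¬t) follows.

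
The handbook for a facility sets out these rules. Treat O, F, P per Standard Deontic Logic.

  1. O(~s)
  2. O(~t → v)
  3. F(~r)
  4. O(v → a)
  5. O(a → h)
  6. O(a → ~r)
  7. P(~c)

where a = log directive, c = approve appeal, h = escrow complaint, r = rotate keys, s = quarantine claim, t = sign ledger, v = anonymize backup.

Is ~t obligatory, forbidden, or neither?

Forbidden

F(~r) at premise 3 means O(r).
Premise 6, O(a → ~r), contraposes to O(r → ~a); with O(r) we get O(~a).
The contrapositive of premise 4 (O(v → a)) is O(~a → ~v), and O(~a) is already established, so O(~v).
Premise 2 is O(~t → v); contrapositively O(~v → t). Since O(~v) holds, K gives O(t).
Premises 1, 5, 7 do not contribute to this derivation.
Thus O(t), which is F(~t): ~t is forbidden.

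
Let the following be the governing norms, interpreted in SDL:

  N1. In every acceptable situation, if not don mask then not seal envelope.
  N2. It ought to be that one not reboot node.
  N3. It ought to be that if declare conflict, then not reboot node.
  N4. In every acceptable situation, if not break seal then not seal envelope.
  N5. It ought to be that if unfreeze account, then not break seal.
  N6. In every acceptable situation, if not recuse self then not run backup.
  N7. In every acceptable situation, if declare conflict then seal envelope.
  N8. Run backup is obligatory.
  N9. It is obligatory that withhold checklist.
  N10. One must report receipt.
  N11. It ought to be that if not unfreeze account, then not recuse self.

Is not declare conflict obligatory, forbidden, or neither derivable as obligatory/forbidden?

Premise 8 states O(run_backup) outright.
Premise 6, O(¬recuse_self → ¬run_backup), contraposes to O(run_backup → recuse_self); with O(run_backup) we get O(recuse_self).
Premise 11 is O(¬unfreeze_account → ¬recuse_self); contrapositively O(recuse_self → unfreeze_account). Since O(recuse_self) holds, K gives O(unfreeze_account).
From O(unfreeze_account) and premise 5, O(unfreeze_account → ¬break_seal), we obtain O(¬break_seal).
Applying K to premise 4 (O(¬break_seal → ¬seal_envelope)) and O(¬break_seal) yields O(¬seal_envelope).
Premise 7, O(declare_conflict → seal_envelope), contraposes to O(¬seal_envelope → ¬declare_conflict); with O(¬seal_envelope) we get O(¬declare_conflict).
Premises 1, 2, 3, 9, 10 do not contribute to this derivation.
Hence ¬declare_conflict is obligatory.

Obligatory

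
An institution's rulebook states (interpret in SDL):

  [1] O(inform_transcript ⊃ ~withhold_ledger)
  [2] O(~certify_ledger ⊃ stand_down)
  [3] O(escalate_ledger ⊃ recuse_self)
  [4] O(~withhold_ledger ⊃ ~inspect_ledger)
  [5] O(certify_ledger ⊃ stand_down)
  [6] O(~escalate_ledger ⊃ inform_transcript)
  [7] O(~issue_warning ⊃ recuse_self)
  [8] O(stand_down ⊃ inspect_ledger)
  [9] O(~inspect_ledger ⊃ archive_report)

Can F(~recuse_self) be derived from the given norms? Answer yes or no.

By case analysis on ~certify_ledger: premise 2 gives O(~certify_ledger ⊃ stand_down) and premise 5 gives O(certify_ledger ⊃ stand_down), so O(stand_down) either way.
Premise 8 is O(stand_down ⊃ inspect_ledger); since O(stand_down), deontic closure gives O(inspect_ledger).
Premise 4, O(~withhold_ledger ⊃ ~inspect_ledger), contraposes to O(inspect_ledger ⊃ withhold_ledger); with O(inspect_ledger) we get O(withhold_ledger).
The contrapositive of premise 1 (O(inform_transcript ⊃ ~withhold_ledger)) is O(withhold_ledger ⊃ ~inform_transcript), and O(withhold_ledger) is already established, so O(~inform_transcript).
The contrapositive of premise 6 (O(~escalate_ledger ⊃ inform_transcript)) is O(~inform_transcript ⊃ escalate_ledger), and O(~inform_transcript) is already established, so O(escalate_ledger).
Applying K to premise 3 (O(escalate_ledger ⊃ recuse_self)) and O(escalate_ledger) yields O(recuse_self).
Premises 7, 9 do not contribute to this derivation.
So O(recuse_self) holds, i.e. F(~recuse_self). The claim follows.

Yes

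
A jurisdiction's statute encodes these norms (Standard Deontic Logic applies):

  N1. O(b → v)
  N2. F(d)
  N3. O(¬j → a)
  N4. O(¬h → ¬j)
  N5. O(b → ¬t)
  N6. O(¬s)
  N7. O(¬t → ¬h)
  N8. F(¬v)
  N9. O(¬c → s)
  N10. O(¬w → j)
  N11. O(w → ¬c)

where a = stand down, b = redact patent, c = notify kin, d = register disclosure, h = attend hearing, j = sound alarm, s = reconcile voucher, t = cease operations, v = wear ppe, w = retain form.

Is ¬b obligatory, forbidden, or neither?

Premise 6 gives O(¬s).
The contrapositive of premise 9 (O(¬c → s)) is O(¬s → c), and O(¬s) is already established, so O(c).
Premise 11 is O(w → ¬c); contrapositively O(c → ¬w). Since O(c) holds, K gives O(¬w).
Premise 10 is O(¬w → j); since O(¬w), deontic closure gives O(j).
The contrapositive of premise 4 (O(¬h → ¬j)) is O(j → h), and O(j) is already established, so O(h).
Premise 7 is O(¬t → ¬h); contrapositively O(h → t). Since O(h) holds, K gives O(t).
Premise 5 is O(b → ¬t); contrapositively O(t → ¬b). Since O(t) holds, K gives O(¬b).
Premises 1, 2, 3, 8 do not contribute to this derivation.
Hence ¬b is obligatory.

Obligatory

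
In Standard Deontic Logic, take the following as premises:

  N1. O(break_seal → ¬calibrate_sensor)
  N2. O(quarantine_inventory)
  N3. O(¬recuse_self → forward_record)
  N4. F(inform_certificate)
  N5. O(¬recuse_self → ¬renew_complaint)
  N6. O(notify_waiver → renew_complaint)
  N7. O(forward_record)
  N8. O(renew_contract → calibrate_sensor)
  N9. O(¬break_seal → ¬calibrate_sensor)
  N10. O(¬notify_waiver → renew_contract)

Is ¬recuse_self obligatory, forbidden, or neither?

Premises 9 and 1 cover both cases: O(¬break_seal → ¬calibrate_sensor) and O(break_seal → ¬calibrate_sensor). Since ¬break_seal ∨ break_seal is a tautology, O(¬calibrate_sensor) follows.
The contrapositive of premise 8 (O(renew_contract → calibrate_sensor)) is O(¬calibrate_sensor → ¬renew_contract), and O(¬calibrate_sensor) is already established, so O(¬renew_contract).
Premise 10 is O(¬notify_waiver → renew_contract); contrapositively O(¬renew_contract → notify_waiver). Since O(¬renew_contract) holds, K gives O(notify_waiver).
From O(notify_waiver) and premise 6, O(notify_waiver → renew_complaint), we obtain O(renew_complaint).
The contrapositive of premise 5 (O(¬recuse_self → ¬renew_complaint)) is O(renew_complaint → recuse_self), and O(renew_complaint) is already established, so O(recuse_self).
Premises 2, 3, 4, 7 do not contribute to this derivation.
Thus O(recuse_self), which is F(¬recuse_self): ¬recuse_self is forbidden.

Forbidden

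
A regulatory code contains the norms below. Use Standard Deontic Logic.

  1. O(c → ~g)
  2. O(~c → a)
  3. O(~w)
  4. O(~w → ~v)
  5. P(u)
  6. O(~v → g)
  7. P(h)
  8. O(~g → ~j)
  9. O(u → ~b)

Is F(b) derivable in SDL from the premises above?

No

Premise 9 is O(u → ~b), but O(u) is not derivable from the premises (the permission P(u) asserts only ~O(~u), not O(u)), so it does not yield O(~b).
No other premise forces O(~b). An ideal world satisfying every premise can still have b true, so F(b) is not derivable.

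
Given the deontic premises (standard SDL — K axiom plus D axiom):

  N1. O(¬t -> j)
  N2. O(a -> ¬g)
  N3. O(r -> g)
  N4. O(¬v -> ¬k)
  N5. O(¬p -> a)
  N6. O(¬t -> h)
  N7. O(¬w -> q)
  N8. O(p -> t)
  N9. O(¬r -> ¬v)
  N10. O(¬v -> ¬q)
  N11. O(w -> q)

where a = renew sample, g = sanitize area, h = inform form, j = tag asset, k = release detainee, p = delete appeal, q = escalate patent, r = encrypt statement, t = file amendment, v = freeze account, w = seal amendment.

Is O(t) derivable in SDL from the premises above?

By case analysis on ¬w: premise 7 gives O(¬w -> q) and premise 11 gives O(w -> q), so O(q) either way.
Premise 10, O(¬v -> ¬q), contraposes to O(q -> v); with O(q) we get O(v).
Premise 9 is O(¬r -> ¬v); contrapositively O(v -> r). Since O(v) holds, K gives O(r).
With premise 3, O(r -> g), the K-axiom yields O(g).
The contrapositive of premise 2 (O(a -> ¬g)) is O(g -> ¬a), and O(g) is already established, so O(¬a).
Premise 5, O(¬p -> a), contraposes to O(¬a -> p); with O(¬a) we get O(p).
With premise 8, O(p -> t), the K-axiom yields O(t).
Premises 1, 4, 6 do not contribute to this derivation.
So O(t) follows.

Yes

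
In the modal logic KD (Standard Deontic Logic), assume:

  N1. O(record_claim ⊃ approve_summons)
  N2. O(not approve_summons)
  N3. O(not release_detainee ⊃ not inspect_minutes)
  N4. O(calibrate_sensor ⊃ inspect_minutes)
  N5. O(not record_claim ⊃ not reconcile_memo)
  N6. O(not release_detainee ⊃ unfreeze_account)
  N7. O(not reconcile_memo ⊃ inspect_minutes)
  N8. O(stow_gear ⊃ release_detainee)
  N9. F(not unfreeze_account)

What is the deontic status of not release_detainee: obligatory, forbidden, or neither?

Forbidden

Premise 2 states O(not approve_summons) outright.
The contrapositive of premise 1 (O(record_claim ⊃ approve_summons)) is O(not approve_summons ⊃ not record_claim), and O(not approve_summons) is already established, so O(not record_claim).
From O(not record_claim) and premise 5, O(not record_claim ⊃ not reconcile_memo), we obtain O(not reconcile_memo).
Premise 7 is O(not reconcile_memo ⊃ inspect_minutes); since O(not reconcile_memo), deontic closure gives O(inspect_minutes).
The contrapositive of premise 3 (O(not release_detainee ⊃ not inspect_minutes)) is O(inspect_minutes ⊃ release_detainee), and O(inspect_minutes) is already established, so O(release_detainee).
Premises 4, 6, 8, 9 do not contribute to this derivation.
Thus O(release_detainee), which is F(not release_detainee): not release_detainee is forbidden.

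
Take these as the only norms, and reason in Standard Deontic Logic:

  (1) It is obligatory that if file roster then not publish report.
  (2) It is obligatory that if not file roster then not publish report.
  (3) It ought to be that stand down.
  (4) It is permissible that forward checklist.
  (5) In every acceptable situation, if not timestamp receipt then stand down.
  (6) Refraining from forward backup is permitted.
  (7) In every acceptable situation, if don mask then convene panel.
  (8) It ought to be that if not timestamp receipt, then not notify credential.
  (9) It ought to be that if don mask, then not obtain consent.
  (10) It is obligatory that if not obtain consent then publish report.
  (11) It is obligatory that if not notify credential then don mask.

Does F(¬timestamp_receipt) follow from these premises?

Yes

By case analysis on ¬file_roster: premise 2 gives O(¬file_roster → ¬publish_report) and premise 1 gives O(file_roster → ¬publish_report), so O(¬publish_report) either way.
Premise 10 is O(¬obtain_consent → publish_report); contrapositively O(¬publish_report → obtain_consent). Since O(¬publish_report) holds, K gives O(obtain_consent).
Premise 9 is O(don_mask → ¬obtain_consent); contrapositively O(obtain_consent → ¬don_mask). Since O(obtain_consent) holds, K gives O(¬don_mask).
The contrapositive of premise 11 (O(¬notify_credential → don_mask)) is O(¬don_mask → notify_credential), and O(¬don_mask) is already established, so O(notify_credential).
Premise 8, O(¬timestamp_receipt → ¬notify_credential), contraposes to O(notify_credential → timestamp_receipt); with O(notify_credential) we get O(timestamp_receipt).
Premises 3, 4, 5, 6, 7 do not contribute to this derivation.
So O(timestamp_receipt) holds, i.e. F(¬timestamp_receipt). The claim follows.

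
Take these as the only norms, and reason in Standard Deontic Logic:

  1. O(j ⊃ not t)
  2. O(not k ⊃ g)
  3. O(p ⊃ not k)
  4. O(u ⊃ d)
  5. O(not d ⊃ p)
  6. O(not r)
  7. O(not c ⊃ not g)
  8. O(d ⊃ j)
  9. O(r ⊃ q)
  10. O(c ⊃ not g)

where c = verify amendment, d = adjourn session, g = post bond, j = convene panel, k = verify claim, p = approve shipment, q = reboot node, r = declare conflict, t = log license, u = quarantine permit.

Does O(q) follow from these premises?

No

Premise 9 is O(r ⊃ q), but O(r) is not derivable from the premises, so it does not yield O(q).
No other premise forces O(q). An ideal world satisfying every premise can still have q false, so O(q) is not derivable.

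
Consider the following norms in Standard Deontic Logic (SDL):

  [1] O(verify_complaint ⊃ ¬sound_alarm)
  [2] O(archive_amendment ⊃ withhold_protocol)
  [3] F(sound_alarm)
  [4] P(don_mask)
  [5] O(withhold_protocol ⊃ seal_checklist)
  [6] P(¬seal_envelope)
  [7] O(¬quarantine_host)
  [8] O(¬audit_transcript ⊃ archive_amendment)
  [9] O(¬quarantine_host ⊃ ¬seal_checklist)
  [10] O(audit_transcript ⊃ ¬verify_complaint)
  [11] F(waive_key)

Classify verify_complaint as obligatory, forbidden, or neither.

Premise 7 states O(¬quarantine_host) outright.
Applying K to premise 9 (O(¬quarantine_host ⊃ ¬seal_checklist)) and O(¬quarantine_host) yields O(¬seal_checklist).
Premise 5 is O(withhold_protocol ⊃ seal_checklist); contrapositively O(¬seal_checklist ⊃ ¬withhold_protocol). Since O(¬seal_checklist) holds, K gives O(¬withhold_protocol).
Premise 2, O(archive_amendment ⊃ withhold_protocol), contraposes to O(¬withhold_protocol ⊃ ¬archive_amendment); with O(¬withhold_protocol) we get O(¬archive_amendment).
Premise 8 is O(¬audit_transcript ⊃ archive_amendment); contrapositively O(¬archive_amendment ⊃ audit_transcript). Since O(¬archive_amendment) holds, K gives O(audit_transcript).
Premise 10 is O(audit_transcript ⊃ ¬verify_complaint); since O(audit_transcript), deontic closure gives O(¬verify_complaint).
Premises 1, 3, 4, 6, 11 do not contribute to this derivation.
Thus O(¬verify_complaint), which is F(verify_complaint): verify_complaint is forbidden.

Forbidden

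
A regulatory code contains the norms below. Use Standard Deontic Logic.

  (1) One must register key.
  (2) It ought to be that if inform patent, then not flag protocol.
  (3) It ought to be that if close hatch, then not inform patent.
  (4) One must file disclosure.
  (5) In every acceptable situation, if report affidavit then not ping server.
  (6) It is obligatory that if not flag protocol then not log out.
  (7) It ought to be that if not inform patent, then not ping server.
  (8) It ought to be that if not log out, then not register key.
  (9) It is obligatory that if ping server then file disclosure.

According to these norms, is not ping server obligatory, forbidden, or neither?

Obligatory

Premise 1 gives O(register_key).
Premise 8, O(¬log_out → ¬register_key), contraposes to O(register_key → log_out); with O(register_key) we get O(log_out).
Premise 6 is O(¬flag_protocol → ¬log_out); contrapositively O(log_out → flag_protocol). Since O(log_out) holds, K gives O(flag_protocol).
Premise 2, O(inform_patent → ¬flag_protocol), contraposes to O(flag_protocol → ¬inform_patent); with O(flag_protocol) we get O(¬inform_patent).
With premise 7, O(¬inform_patent → ¬ping_server), the K-axiom yields O(¬ping_server).
Premises 3, 4, 5, 9 do not contribute to this derivation.
Hence ¬ping_server is obligatory.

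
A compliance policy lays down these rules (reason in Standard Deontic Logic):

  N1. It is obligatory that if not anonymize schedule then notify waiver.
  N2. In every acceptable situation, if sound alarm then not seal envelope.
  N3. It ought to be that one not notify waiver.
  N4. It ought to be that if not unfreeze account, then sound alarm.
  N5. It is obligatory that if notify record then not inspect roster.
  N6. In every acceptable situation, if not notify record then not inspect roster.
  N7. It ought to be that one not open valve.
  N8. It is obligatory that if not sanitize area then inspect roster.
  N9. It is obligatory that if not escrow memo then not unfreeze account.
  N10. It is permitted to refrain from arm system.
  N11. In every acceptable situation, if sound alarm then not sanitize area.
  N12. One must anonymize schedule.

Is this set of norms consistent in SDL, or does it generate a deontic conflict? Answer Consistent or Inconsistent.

Consistent

Premise 1 is O(¬anonymize_schedule → notify_waiver), but O(¬anonymize_schedule) is not derivable from the premises, so it does not yield O(notify_waiver).
So O(notify_waiver) is not derivable, and the apparent clash with O(¬notify_waiver) does not arise.
A world satisfying every obligation exists (e.g. anonymize_schedule=true, arm_system=false, escrow_memo=true, inspect_roster=false, notify_record=false, notify_waiver=false, open_valve=false, sanitize_area=true, seal_envelope=false, sound_alarm=false, unfreeze_account=true); no atom is both obligatory and forbidden, so the set is consistent.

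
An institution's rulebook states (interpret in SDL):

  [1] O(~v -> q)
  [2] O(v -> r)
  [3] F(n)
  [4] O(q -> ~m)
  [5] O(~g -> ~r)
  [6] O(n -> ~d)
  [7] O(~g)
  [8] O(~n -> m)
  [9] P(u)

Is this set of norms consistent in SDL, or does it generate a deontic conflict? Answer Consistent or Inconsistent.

Inconsistent

Premise 3 is F(n), i.e. O(~n).
Applying K to premise 8 (O(~n -> m)) and O(~n) yields O(m).
Premise 4, O(q -> ~m), contraposes to O(m -> ~q); with O(m) we get O(~q).
Premise 1, O(~v -> q), contraposes to O(~q -> v); with O(~q) we get O(v).
With premise 2, O(v -> r), the K-axiom yields O(r).
Premise 5 is O(~g -> ~r); contrapositively O(r -> g). Since O(r) holds, K gives O(g).
However, premise 7 gives O(~g).
We now have both O(g) and O(~g) — g is simultaneously obligatory and forbidden, violating the D-axiom.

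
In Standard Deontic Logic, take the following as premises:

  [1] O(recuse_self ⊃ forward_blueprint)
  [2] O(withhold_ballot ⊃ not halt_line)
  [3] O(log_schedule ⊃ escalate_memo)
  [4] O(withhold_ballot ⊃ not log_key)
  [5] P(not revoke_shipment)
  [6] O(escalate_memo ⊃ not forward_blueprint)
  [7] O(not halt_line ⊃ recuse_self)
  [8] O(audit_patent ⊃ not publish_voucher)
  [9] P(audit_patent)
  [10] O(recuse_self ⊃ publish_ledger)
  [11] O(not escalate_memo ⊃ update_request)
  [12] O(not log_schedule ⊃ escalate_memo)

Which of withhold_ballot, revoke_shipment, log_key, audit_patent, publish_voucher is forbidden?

withhold_ballot

Premises 3 and 12 cover both cases: O(log_schedule ⊃ escalate_memo) and O(not log_schedule ⊃ escalate_memo). Since log_schedule ∨ not log_schedule is a tautology, O(escalate_memo) follows.
Premise 6 is O(escalate_memo ⊃ not forward_blueprint); since O(escalate_memo), deontic closure gives O(not forward_blueprint).
Premise 1 is O(recuse_self ⊃ forward_blueprint); contrapositively O(not forward_blueprint ⊃ not recuse_self). Since O(not forward_blueprint) holds, K gives O(not recuse_self).
The contrapositive of premise 7 (O(not halt_line ⊃ recuse_self)) is O(not recuse_self ⊃ halt_line), and O(not recuse_self) is already established, so O(halt_line).
Premise 2, O(withhold_ballot ⊃ not halt_line), contraposes to O(halt_line ⊃ not withhold_ballot); with O(halt_line) we get O(not withhold_ballot).
So O(not withhold_ballot) holds, i.e. withhold_ballot is forbidden. None of the other listed options is forbidden under the premises.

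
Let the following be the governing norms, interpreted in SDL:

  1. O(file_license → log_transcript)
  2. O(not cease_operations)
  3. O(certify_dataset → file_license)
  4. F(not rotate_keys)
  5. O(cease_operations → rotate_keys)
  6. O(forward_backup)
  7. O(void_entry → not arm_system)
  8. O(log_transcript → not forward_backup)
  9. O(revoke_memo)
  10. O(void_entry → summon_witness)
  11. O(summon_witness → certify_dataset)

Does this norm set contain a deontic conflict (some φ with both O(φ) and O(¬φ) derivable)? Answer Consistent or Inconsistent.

Consistent

Premise 5 is O(cease_operations → rotate_keys); even if O(rotate_keys) held, inferring O(cease_operations) would be affirming the consequent — invalid.
So O(cease_operations) is not derivable, and the apparent clash with O(not cease_operations) does not arise.
A world satisfying every obligation exists (e.g. arm_system=false, cease_operations=false, certify_dataset=false, file_license=false, forward_backup=true, log_transcript=false, revoke_memo=true, rotate_keys=true, summon_witness=false, void_entry=false); no atom is both obligatory and forbidden, so the set is consistent.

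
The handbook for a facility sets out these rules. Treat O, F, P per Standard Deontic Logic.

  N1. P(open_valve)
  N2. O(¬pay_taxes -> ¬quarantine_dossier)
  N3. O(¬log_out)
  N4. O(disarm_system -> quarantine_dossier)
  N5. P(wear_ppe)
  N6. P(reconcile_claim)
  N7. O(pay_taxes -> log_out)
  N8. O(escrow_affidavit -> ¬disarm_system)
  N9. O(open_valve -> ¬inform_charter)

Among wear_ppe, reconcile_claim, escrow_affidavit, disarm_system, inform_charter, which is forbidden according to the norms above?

disarm_system

From premise 3 we have O(¬log_out).
Premise 7 is O(pay_taxes -> log_out); contrapositively O(¬log_out -> ¬pay_taxes). Since O(¬log_out) holds, K gives O(¬pay_taxes).
Applying K to premise 2 (O(¬pay_taxes -> ¬quarantine_dossier)) and O(¬pay_taxes) yields O(¬quarantine_dossier).
The contrapositive of premise 4 (O(disarm_system -> quarantine_dossier)) is O(¬quarantine_dossier -> ¬disarm_system), and O(¬quarantine_dossier) is already established, so O(¬disarm_system).
So O(¬disarm_system) holds, i.e. disarm_system is forbidden. None of the other listed options is forbidden under the premises.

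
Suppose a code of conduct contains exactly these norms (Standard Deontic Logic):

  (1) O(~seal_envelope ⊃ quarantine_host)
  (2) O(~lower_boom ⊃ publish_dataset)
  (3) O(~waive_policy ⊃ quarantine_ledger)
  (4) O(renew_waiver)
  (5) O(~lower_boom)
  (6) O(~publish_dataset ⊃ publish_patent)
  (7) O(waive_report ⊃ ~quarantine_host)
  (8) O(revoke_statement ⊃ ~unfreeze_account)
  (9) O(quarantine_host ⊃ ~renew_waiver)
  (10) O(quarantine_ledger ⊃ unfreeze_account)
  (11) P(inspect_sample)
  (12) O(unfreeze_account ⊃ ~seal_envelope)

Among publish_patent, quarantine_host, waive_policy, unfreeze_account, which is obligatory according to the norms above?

waive_policy

Premise 4 gives O(renew_waiver).
Premise 9, O(quarantine_host ⊃ ~renew_waiver), contraposes to O(renew_waiver ⊃ ~quarantine_host); with O(renew_waiver) we get O(~quarantine_host).
Premise 1 is O(~seal_envelope ⊃ quarantine_host); contrapositively O(~quarantine_host ⊃ seal_envelope). Since O(~quarantine_host) holds, K gives O(seal_envelope).
The contrapositive of premise 12 (O(unfreeze_account ⊃ ~seal_envelope)) is O(seal_envelope ⊃ ~unfreeze_account), and O(seal_envelope) is already established, so O(~unfreeze_account).
Premise 10 is O(quarantine_ledger ⊃ unfreeze_account); contrapositively O(~unfreeze_account ⊃ ~quarantine_ledger). Since O(~unfreeze_account) holds, K gives O(~quarantine_ledger).
Premise 3 is O(~waive_policy ⊃ quarantine_ledger); contrapositively O(~quarantine_ledger ⊃ waive_policy). Since O(~quarantine_ledger) holds, K gives O(waive_policy).
So O(waive_policy) holds — waive_policy is obligatory. None of the other listed options is made obligatory by any chain of premises.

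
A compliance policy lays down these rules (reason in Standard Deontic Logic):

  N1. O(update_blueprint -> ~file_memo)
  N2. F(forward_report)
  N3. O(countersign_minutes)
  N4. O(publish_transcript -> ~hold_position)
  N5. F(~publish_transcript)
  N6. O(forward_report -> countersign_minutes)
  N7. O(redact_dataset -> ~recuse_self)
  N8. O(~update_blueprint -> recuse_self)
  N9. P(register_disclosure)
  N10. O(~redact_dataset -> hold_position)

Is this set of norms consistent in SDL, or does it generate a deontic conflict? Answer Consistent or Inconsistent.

Premise 6 is O(forward_report -> countersign_minutes); even if O(countersign_minutes) held, inferring O(forward_report) would be affirming the consequent — invalid.
So O(forward_report) is not derivable, and the apparent clash with O(~forward_report) does not arise.
A world satisfying every obligation exists (e.g. countersign_minutes=true, file_memo=false, forward_report=false, hold_position=false, publish_transcript=true, recuse_self=false, redact_dataset=true, register_disclosure=false, update_blueprint=true); no atom is both obligatory and forbidden, so the set is consistent.

Consistent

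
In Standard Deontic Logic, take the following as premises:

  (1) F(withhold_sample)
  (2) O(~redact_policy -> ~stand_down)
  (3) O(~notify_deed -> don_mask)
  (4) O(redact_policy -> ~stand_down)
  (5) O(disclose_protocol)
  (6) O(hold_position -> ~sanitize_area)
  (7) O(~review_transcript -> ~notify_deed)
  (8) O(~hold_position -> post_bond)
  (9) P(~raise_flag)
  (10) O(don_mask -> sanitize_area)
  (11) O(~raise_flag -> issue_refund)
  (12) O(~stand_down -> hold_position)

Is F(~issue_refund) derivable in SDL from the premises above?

No

Premise 11 is O(~raise_flag -> issue_refund), but O(~raise_flag) is not derivable from the premises (the permission P(~raise_flag) asserts only ~O(raise_flag), not O(~raise_flag)), so it does not yield O(issue_refund).
No other premise forces O(issue_refund). An ideal world satisfying every premise can still have ~issue_refund true, so F(~issue_refund) is not derivable.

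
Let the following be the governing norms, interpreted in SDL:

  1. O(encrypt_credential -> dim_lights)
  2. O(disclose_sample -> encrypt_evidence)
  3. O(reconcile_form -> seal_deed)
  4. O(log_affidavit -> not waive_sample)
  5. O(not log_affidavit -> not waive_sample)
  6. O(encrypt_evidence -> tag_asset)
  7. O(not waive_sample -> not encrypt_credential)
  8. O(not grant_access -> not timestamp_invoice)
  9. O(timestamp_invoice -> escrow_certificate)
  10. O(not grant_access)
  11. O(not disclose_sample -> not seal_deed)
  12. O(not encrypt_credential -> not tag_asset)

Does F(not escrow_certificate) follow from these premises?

No

Premise 9 is O(timestamp_invoice -> escrow_certificate), but O(timestamp_invoice) is not derivable from the premises, so it does not yield O(escrow_certificate).
No other premise forces O(escrow_certificate). An ideal world satisfying every premise can still have not escrow_certificate true, so F(not escrow_certificate) is not derivable.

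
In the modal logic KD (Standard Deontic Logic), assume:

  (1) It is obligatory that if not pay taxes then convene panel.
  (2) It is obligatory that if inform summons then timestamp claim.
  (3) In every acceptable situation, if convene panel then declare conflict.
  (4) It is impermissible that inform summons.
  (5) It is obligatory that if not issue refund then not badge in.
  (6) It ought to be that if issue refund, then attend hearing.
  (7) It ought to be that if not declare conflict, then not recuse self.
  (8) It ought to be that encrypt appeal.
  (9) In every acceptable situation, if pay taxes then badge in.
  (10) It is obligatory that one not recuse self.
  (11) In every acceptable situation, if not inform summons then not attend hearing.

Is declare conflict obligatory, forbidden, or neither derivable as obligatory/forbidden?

F(inform_summons) at premise 4 means O(¬inform_summons).
Applying K to premise 11 (O(¬inform_summons → ¬attend_hearing)) and O(¬inform_summons) yields O(¬attend_hearing).
Premise 6, O(issue_refund → attend_hearing), contraposes to O(¬attend_hearing → ¬issue_refund); with O(¬attend_hearing) we get O(¬issue_refund).
Premise 5 is O(¬issue_refund → ¬badge_in); since O(¬issue_refund), deontic closure gives O(¬badge_in).
The contrapositive of premise 9 (O(pay_taxes → badge_in)) is O(¬badge_in → ¬pay_taxes), and O(¬badge_in) is already established, so O(¬pay_taxes).
Premise 1 is O(¬pay_taxes → convene_panel); since O(¬pay_taxes), deontic closure gives O(convene_panel).
Premise 3 is O(convene_panel → declare_conflict); since O(convene_panel), deontic closure gives O(declare_conflict).
Premises 2, 7, 8, 10 do not contribute to this derivation.
Hence declare_conflict is obligatory.

Obligatory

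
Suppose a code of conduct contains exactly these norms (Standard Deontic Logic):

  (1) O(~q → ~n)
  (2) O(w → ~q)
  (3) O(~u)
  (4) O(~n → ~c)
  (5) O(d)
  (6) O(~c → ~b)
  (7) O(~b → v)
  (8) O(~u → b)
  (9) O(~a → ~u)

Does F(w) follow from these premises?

Premise 3 gives O(~u).
With premise 8, O(~u → b), the K-axiom yields O(b).
Premise 6, O(~c → ~b), contraposes to O(b → c); with O(b) we get O(c).
Premise 4 is O(~n → ~c); contrapositively O(c → n). Since O(c) holds, K gives O(n).
Premise 1, O(~q → ~n), contraposes to O(n → q); with O(n) we get O(q).
The contrapositive of premise 2 (O(w → ~q)) is O(q → ~w), and O(q) is already established, so O(~w).
Premises 5, 7, 9 do not contribute to this derivation.
So O(~w) holds, i.e. F(w). The claim follows.

Yes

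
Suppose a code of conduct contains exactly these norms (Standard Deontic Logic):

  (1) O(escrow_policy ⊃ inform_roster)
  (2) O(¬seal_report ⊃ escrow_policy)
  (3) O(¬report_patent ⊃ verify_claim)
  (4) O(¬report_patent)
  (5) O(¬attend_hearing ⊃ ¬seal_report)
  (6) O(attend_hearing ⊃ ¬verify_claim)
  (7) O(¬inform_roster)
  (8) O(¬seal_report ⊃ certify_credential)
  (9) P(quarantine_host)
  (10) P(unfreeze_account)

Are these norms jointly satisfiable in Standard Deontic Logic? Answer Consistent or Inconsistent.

Premise 7 states O(¬inform_roster) outright.
The contrapositive of premise 1 (O(escrow_policy ⊃ inform_roster)) is O(¬inform_roster ⊃ ¬escrow_policy), and O(¬inform_roster) is already established, so O(¬escrow_policy).
Premise 2 is O(¬seal_report ⊃ escrow_policy); contrapositively O(¬escrow_policy ⊃ seal_report). Since O(¬escrow_policy) holds, K gives O(seal_report).
Premise 5, O(¬attend_hearing ⊃ ¬seal_report), contraposes to O(seal_report ⊃ attend_hearing); with O(seal_report) we get O(attend_hearing).
Applying K to premise 6 (O(attend_hearing ⊃ ¬verify_claim)) and O(attend_hearing) yields O(¬verify_claim).
Premise 3, O(¬report_patent ⊃ verify_claim), contraposes to O(¬verify_claim ⊃ report_patent); with O(¬verify_claim) we get O(report_patent).
However, premise 4 gives O(¬report_patent).
We now have both O(report_patent) and O(¬report_patent) — report_patent is simultaneously obligatory and forbidden, violating the D-axiom.

Inconsistent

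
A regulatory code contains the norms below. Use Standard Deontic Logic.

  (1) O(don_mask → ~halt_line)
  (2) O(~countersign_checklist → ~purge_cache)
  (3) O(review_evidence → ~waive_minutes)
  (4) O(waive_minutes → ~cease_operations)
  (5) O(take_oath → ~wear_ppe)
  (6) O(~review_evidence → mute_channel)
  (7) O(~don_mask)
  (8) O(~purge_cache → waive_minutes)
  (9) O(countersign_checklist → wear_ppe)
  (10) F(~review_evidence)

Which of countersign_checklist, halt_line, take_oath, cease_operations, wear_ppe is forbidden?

take_oath

Premise 10, F(~review_evidence), is equivalent to O(review_evidence).
Applying K to premise 3 (O(review_evidence → ~waive_minutes)) and O(review_evidence) yields O(~waive_minutes).
Premise 8 is O(~purge_cache → waive_minutes); contrapositively O(~waive_minutes → purge_cache). Since O(~waive_minutes) holds, K gives O(purge_cache).
The contrapositive of premise 2 (O(~countersign_checklist → ~purge_cache)) is O(purge_cache → countersign_checklist), and O(purge_cache) is already established, so O(countersign_checklist).
Premise 9 is O(countersign_checklist → wear_ppe); since O(countersign_checklist), deontic closure gives O(wear_ppe).
The contrapositive of premise 5 (O(take_oath → ~wear_ppe)) is O(wear_ppe → ~take_oath), and O(wear_ppe) is already established, so O(~take_oath).
So O(~take_oath) holds, i.e. take_oath is forbidden. None of the other listed options is forbidden under the premises.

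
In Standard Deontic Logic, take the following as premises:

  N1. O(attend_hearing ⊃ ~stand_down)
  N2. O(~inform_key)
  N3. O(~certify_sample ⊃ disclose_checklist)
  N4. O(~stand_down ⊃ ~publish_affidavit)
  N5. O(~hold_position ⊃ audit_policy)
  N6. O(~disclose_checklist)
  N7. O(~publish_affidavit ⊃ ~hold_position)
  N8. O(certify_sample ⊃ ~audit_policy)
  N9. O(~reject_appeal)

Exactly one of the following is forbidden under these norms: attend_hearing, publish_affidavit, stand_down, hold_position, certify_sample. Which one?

attend_hearing

Premise 6 states O(~disclose_checklist) outright.
Premise 3, O(~certify_sample ⊃ disclose_checklist), contraposes to O(~disclose_checklist ⊃ certify_sample); with O(~disclose_checklist) we get O(certify_sample).
From O(certify_sample) and premise 8, O(certify_sample ⊃ ~audit_policy), we obtain O(~audit_policy).
The contrapositive of premise 5 (O(~hold_position ⊃ audit_policy)) is O(~audit_policy ⊃ hold_position), and O(~audit_policy) is already established, so O(hold_position).
Premise 7 is O(~publish_affidavit ⊃ ~hold_position); contrapositively O(hold_position ⊃ publish_affidavit). Since O(hold_position) holds, K gives O(publish_affidavit).
The contrapositive of premise 4 (O(~stand_down ⊃ ~publish_affidavit)) is O(publish_affidavit ⊃ stand_down), and O(publish_affidavit) is already established, so O(stand_down).
The contrapositive of premise 1 (O(attend_hearing ⊃ ~stand_down)) is O(stand_down ⊃ ~attend_hearing), and O(stand_down) is already established, so O(~attend_hearing).
So O(~attend_hearing) holds, i.e. attend_hearing is forbidden. None of the other listed options is forbidden under the premises.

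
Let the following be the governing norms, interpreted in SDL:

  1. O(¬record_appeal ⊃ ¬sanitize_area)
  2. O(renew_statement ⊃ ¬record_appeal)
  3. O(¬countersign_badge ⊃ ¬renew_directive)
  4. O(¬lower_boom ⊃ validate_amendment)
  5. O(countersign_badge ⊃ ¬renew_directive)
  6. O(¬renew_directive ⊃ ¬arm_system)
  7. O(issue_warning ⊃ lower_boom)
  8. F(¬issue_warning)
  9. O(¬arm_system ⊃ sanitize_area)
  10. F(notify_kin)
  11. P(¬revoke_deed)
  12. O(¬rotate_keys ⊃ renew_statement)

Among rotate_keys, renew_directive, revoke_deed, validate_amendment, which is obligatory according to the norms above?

rotate_keys

Premises 5 and 3 cover both cases: O(countersign_badge ⊃ ¬renew_directive) and O(¬countersign_badge ⊃ ¬renew_directive). Since countersign_badge ∨ ¬countersign_badge is a tautology, O(¬renew_directive) follows.
From O(¬renew_directive) and premise 6, O(¬renew_directive ⊃ ¬arm_system), we obtain O(¬arm_system).
From O(¬arm_system) and premise 9, O(¬arm_system ⊃ sanitize_area), we obtain O(sanitize_area).
Premise 1 is O(¬record_appeal ⊃ ¬sanitize_area); contrapositively O(sanitize_area ⊃ record_appeal). Since O(sanitize_area) holds, K gives O(record_appeal).
Premise 2 is O(renew_statement ⊃ ¬record_appeal); contrapositively O(record_appeal ⊃ ¬renew_statement). Since O(record_appeal) holds, K gives O(¬renew_statement).
The contrapositive of premise 12 (O(¬rotate_keys ⊃ renew_statement)) is O(¬renew_statement ⊃ rotate_keys), and O(¬renew_statement) is already established, so O(rotate_keys).
So O(rotate_keys) holds — rotate_keys is obligatory. None of the other listed options is made obligatory by any chain of premises.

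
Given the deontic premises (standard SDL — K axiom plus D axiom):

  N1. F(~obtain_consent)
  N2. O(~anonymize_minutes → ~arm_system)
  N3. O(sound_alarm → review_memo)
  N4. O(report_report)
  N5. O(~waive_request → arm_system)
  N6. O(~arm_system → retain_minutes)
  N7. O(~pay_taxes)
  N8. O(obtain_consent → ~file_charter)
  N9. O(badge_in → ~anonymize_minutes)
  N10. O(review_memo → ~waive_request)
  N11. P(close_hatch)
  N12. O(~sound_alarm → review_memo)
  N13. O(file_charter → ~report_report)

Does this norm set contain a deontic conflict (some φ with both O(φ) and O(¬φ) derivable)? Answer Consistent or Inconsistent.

Premise 13 is O(file_charter → ~report_report), but O(file_charter) is not derivable from the premises, so it does not yield O(~report_report).
So O(~report_report) is not derivable, and the apparent clash with O(report_report) does not arise.
A world satisfying every obligation exists (e.g. anonymize_minutes=true, arm_system=true, badge_in=false, close_hatch=false, file_charter=false, obtain_consent=true, pay_taxes=false, report_report=true, retain_minutes=false, review_memo=true, sound_alarm=false, waive_request=false); no atom is both obligatory and forbidden, so the set is consistent.

Consistent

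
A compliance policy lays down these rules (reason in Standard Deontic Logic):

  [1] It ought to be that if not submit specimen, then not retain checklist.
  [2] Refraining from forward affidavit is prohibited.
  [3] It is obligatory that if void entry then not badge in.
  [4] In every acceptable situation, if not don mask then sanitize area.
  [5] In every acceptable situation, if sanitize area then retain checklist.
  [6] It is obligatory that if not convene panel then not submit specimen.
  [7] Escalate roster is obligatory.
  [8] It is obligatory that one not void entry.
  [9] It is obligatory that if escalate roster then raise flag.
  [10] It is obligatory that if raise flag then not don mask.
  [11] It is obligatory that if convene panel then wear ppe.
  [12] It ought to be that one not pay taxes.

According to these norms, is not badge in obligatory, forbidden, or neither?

Premise 3 is O(void_entry → ¬badge_in), but O(void_entry) is not derivable from the premises, so it does not yield O(¬badge_in).
No premise or chain of K-axiom applications forces O(¬badge_in), and none forces O(badge_in). So ¬badge_in is neither obligatory nor forbidden under these norms.

Neither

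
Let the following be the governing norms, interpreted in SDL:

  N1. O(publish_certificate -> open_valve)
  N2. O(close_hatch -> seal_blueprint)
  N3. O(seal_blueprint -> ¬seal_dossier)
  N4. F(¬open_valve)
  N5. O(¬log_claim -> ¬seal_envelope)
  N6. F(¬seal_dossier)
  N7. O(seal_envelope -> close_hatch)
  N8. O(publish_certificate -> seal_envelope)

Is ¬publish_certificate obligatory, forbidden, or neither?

Obligatory

Premise 6 is F(¬seal_dossier), i.e. O(seal_dossier).
Premise 3, O(seal_blueprint -> ¬seal_dossier), contraposes to O(seal_dossier -> ¬seal_blueprint); with O(seal_dossier) we get O(¬seal_blueprint).
Premise 2 is O(close_hatch -> seal_blueprint); contrapositively O(¬seal_blueprint -> ¬close_hatch). Since O(¬seal_blueprint) holds, K gives O(¬close_hatch).
The contrapositive of premise 7 (O(seal_envelope -> close_hatch)) is O(¬close_hatch -> ¬seal_envelope), and O(¬close_hatch) is already established, so O(¬seal_envelope).
Premise 8 is O(publish_certificate -> seal_envelope); contrapositively O(¬seal_envelope -> ¬publish_certificate). Since O(¬seal_envelope) holds, K gives O(¬publish_certificate).
Premises 1, 4, 5 do not contribute to this derivation.
Hence ¬publish_certificate is obligatory.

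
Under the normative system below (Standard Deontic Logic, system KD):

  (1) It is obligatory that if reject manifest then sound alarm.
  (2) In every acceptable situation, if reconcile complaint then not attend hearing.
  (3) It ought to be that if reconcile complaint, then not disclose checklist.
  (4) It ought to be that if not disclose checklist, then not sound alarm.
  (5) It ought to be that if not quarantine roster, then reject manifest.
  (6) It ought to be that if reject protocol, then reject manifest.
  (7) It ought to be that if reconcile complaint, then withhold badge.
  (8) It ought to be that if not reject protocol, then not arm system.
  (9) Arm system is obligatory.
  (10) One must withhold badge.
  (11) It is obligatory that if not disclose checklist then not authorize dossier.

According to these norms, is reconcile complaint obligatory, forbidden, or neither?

Premise 9 gives O(arm_system).
The contrapositive of premise 8 (O(¬reject_protocol → ¬arm_system)) is O(arm_system → reject_protocol), and O(arm_system) is already established, so O(reject_protocol).
With premise 6, O(reject_protocol → reject_manifest), the K-axiom yields O(reject_manifest).
Applying K to premise 1 (O(reject_manifest → sound_alarm)) and O(reject_manifest) yields O(sound_alarm).
Premise 4 is O(¬disclose_checklist → ¬sound_alarm); contrapositively O(sound_alarm → disclose_checklist). Since O(sound_alarm) holds, K gives O(disclose_checklist).
Premise 3, O(reconcile_complaint → ¬disclose_checklist), contraposes to O(disclose_checklist → ¬reconcile_complaint); with O(disclose_checklist) we get O(¬reconcile_complaint).
Premises 2, 5, 7, 10, 11 do not contribute to this derivation.
Thus O(¬reconcile_complaint), which is F(reconcile_complaint): reconcile_complaint is forbidden.

Forbidden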